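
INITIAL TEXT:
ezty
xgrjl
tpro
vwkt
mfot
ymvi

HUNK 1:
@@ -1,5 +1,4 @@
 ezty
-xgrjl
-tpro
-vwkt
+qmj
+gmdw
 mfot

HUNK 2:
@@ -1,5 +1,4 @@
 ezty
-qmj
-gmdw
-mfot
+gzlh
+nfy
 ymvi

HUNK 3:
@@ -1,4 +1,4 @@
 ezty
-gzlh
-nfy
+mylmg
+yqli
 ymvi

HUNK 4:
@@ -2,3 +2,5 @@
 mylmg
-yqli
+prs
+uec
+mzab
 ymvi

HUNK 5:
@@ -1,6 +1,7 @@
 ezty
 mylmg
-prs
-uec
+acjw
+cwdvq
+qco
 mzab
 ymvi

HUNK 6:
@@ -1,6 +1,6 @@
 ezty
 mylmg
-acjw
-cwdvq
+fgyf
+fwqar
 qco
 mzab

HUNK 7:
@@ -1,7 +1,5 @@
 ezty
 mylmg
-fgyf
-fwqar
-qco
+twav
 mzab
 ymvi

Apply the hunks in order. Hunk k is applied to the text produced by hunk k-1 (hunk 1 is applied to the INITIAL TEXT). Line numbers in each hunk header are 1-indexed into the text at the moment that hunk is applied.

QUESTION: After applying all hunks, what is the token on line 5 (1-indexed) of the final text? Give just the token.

Answer: ymvi

Derivation:
Hunk 1: at line 1 remove [xgrjl,tpro,vwkt] add [qmj,gmdw] -> 5 lines: ezty qmj gmdw mfot ymvi
Hunk 2: at line 1 remove [qmj,gmdw,mfot] add [gzlh,nfy] -> 4 lines: ezty gzlh nfy ymvi
Hunk 3: at line 1 remove [gzlh,nfy] add [mylmg,yqli] -> 4 lines: ezty mylmg yqli ymvi
Hunk 4: at line 2 remove [yqli] add [prs,uec,mzab] -> 6 lines: ezty mylmg prs uec mzab ymvi
Hunk 5: at line 1 remove [prs,uec] add [acjw,cwdvq,qco] -> 7 lines: ezty mylmg acjw cwdvq qco mzab ymvi
Hunk 6: at line 1 remove [acjw,cwdvq] add [fgyf,fwqar] -> 7 lines: ezty mylmg fgyf fwqar qco mzab ymvi
Hunk 7: at line 1 remove [fgyf,fwqar,qco] add [twav] -> 5 lines: ezty mylmg twav mzab ymvi
Final line 5: ymvi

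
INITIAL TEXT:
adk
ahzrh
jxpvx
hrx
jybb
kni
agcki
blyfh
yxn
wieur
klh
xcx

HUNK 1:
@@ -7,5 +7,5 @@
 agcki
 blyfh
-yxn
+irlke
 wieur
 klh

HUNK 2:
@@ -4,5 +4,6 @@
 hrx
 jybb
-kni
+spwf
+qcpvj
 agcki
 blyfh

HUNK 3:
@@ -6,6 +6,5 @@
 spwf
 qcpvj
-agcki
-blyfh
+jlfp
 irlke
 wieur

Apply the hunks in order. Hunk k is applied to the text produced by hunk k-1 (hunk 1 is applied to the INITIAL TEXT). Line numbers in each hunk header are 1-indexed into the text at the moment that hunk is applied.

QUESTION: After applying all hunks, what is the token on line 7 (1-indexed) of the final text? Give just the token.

Hunk 1: at line 7 remove [yxn] add [irlke] -> 12 lines: adk ahzrh jxpvx hrx jybb kni agcki blyfh irlke wieur klh xcx
Hunk 2: at line 4 remove [kni] add [spwf,qcpvj] -> 13 lines: adk ahzrh jxpvx hrx jybb spwf qcpvj agcki blyfh irlke wieur klh xcx
Hunk 3: at line 6 remove [agcki,blyfh] add [jlfp] -> 12 lines: adk ahzrh jxpvx hrx jybb spwf qcpvj jlfp irlke wieur klh xcx
Final line 7: qcpvj

Answer: qcpvj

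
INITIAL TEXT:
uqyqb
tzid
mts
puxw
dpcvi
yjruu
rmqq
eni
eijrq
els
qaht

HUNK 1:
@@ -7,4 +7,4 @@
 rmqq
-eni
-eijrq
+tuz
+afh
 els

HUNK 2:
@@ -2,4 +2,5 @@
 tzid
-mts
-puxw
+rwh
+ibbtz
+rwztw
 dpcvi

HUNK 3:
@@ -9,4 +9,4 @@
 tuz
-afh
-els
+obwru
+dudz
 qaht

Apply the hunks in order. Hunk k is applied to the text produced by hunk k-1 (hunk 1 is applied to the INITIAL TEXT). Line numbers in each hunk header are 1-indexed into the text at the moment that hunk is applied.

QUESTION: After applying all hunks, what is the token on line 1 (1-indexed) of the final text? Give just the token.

Hunk 1: at line 7 remove [eni,eijrq] add [tuz,afh] -> 11 lines: uqyqb tzid mts puxw dpcvi yjruu rmqq tuz afh els qaht
Hunk 2: at line 2 remove [mts,puxw] add [rwh,ibbtz,rwztw] -> 12 lines: uqyqb tzid rwh ibbtz rwztw dpcvi yjruu rmqq tuz afh els qaht
Hunk 3: at line 9 remove [afh,els] add [obwru,dudz] -> 12 lines: uqyqb tzid rwh ibbtz rwztw dpcvi yjruu rmqq tuz obwru dudz qaht
Final line 1: uqyqb

Answer: uqyqb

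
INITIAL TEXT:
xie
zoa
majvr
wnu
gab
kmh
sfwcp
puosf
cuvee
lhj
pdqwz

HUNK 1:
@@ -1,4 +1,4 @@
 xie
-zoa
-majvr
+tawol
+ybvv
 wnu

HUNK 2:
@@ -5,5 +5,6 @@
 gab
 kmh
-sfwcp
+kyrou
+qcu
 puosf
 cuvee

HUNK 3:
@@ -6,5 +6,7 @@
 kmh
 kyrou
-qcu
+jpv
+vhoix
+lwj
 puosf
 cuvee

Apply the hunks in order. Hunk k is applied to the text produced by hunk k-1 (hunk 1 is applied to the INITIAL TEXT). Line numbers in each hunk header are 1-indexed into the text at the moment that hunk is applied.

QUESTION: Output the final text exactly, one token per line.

Hunk 1: at line 1 remove [zoa,majvr] add [tawol,ybvv] -> 11 lines: xie tawol ybvv wnu gab kmh sfwcp puosf cuvee lhj pdqwz
Hunk 2: at line 5 remove [sfwcp] add [kyrou,qcu] -> 12 lines: xie tawol ybvv wnu gab kmh kyrou qcu puosf cuvee lhj pdqwz
Hunk 3: at line 6 remove [qcu] add [jpv,vhoix,lwj] -> 14 lines: xie tawol ybvv wnu gab kmh kyrou jpv vhoix lwj puosf cuvee lhj pdqwz

Answer: xie
tawol
ybvv
wnu
gab
kmh
kyrou
jpv
vhoix
lwj
puosf
cuvee
lhj
pdqwz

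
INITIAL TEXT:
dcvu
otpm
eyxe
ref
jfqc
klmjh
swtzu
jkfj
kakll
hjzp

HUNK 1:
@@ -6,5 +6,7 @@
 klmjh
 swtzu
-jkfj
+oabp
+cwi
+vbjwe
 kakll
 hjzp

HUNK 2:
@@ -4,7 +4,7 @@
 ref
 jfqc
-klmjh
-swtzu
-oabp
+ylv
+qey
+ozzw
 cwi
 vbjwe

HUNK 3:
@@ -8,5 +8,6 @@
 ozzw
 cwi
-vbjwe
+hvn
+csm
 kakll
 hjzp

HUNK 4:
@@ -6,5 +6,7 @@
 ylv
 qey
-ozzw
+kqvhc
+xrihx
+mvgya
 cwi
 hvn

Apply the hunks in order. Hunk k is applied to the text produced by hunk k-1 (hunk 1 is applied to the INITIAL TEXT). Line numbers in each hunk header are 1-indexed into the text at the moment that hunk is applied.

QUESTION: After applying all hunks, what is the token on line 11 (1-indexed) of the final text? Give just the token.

Answer: cwi

Derivation:
Hunk 1: at line 6 remove [jkfj] add [oabp,cwi,vbjwe] -> 12 lines: dcvu otpm eyxe ref jfqc klmjh swtzu oabp cwi vbjwe kakll hjzp
Hunk 2: at line 4 remove [klmjh,swtzu,oabp] add [ylv,qey,ozzw] -> 12 lines: dcvu otpm eyxe ref jfqc ylv qey ozzw cwi vbjwe kakll hjzp
Hunk 3: at line 8 remove [vbjwe] add [hvn,csm] -> 13 lines: dcvu otpm eyxe ref jfqc ylv qey ozzw cwi hvn csm kakll hjzp
Hunk 4: at line 6 remove [ozzw] add [kqvhc,xrihx,mvgya] -> 15 lines: dcvu otpm eyxe ref jfqc ylv qey kqvhc xrihx mvgya cwi hvn csm kakll hjzp
Final line 11: cwi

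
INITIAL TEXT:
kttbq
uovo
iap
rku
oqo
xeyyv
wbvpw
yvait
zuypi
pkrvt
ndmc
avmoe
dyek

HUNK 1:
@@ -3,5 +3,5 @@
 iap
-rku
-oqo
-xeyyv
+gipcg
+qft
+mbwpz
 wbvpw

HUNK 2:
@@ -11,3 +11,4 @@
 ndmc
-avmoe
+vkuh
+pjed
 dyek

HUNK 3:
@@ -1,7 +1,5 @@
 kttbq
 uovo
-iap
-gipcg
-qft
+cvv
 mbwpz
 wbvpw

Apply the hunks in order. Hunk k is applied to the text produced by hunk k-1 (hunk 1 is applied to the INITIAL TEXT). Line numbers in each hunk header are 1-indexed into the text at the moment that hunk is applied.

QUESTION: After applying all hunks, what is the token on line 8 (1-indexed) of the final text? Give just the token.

Answer: pkrvt

Derivation:
Hunk 1: at line 3 remove [rku,oqo,xeyyv] add [gipcg,qft,mbwpz] -> 13 lines: kttbq uovo iap gipcg qft mbwpz wbvpw yvait zuypi pkrvt ndmc avmoe dyek
Hunk 2: at line 11 remove [avmoe] add [vkuh,pjed] -> 14 lines: kttbq uovo iap gipcg qft mbwpz wbvpw yvait zuypi pkrvt ndmc vkuh pjed dyek
Hunk 3: at line 1 remove [iap,gipcg,qft] add [cvv] -> 12 lines: kttbq uovo cvv mbwpz wbvpw yvait zuypi pkrvt ndmc vkuh pjed dyek
Final line 8: pkrvt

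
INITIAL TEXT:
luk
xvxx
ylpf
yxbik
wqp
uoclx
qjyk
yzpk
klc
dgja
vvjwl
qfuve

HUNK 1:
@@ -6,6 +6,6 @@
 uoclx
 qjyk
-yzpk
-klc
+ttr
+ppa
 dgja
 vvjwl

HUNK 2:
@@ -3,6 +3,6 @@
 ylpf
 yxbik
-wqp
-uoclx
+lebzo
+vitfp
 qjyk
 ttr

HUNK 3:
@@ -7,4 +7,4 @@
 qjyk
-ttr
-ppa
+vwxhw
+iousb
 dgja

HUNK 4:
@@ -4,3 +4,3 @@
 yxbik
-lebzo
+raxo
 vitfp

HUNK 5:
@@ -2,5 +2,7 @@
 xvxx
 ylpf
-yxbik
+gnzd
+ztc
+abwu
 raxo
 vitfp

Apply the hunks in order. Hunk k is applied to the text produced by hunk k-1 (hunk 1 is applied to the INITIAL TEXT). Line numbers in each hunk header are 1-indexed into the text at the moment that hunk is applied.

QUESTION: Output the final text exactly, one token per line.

Answer: luk
xvxx
ylpf
gnzd
ztc
abwu
raxo
vitfp
qjyk
vwxhw
iousb
dgja
vvjwl
qfuve

Derivation:
Hunk 1: at line 6 remove [yzpk,klc] add [ttr,ppa] -> 12 lines: luk xvxx ylpf yxbik wqp uoclx qjyk ttr ppa dgja vvjwl qfuve
Hunk 2: at line 3 remove [wqp,uoclx] add [lebzo,vitfp] -> 12 lines: luk xvxx ylpf yxbik lebzo vitfp qjyk ttr ppa dgja vvjwl qfuve
Hunk 3: at line 7 remove [ttr,ppa] add [vwxhw,iousb] -> 12 lines: luk xvxx ylpf yxbik lebzo vitfp qjyk vwxhw iousb dgja vvjwl qfuve
Hunk 4: at line 4 remove [lebzo] add [raxo] -> 12 lines: luk xvxx ylpf yxbik raxo vitfp qjyk vwxhw iousb dgja vvjwl qfuve
Hunk 5: at line 2 remove [yxbik] add [gnzd,ztc,abwu] -> 14 lines: luk xvxx ylpf gnzd ztc abwu raxo vitfp qjyk vwxhw iousb dgja vvjwl qfuve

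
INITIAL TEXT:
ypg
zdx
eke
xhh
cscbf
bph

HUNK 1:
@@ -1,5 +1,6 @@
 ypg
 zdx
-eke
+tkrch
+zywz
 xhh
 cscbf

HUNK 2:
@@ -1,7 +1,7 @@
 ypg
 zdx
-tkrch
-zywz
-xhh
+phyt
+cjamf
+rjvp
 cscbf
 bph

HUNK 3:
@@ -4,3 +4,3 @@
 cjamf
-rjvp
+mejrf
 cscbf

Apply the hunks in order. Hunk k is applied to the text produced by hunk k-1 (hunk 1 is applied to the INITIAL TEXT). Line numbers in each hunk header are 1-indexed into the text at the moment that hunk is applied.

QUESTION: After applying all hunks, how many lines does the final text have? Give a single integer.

Answer: 7

Derivation:
Hunk 1: at line 1 remove [eke] add [tkrch,zywz] -> 7 lines: ypg zdx tkrch zywz xhh cscbf bph
Hunk 2: at line 1 remove [tkrch,zywz,xhh] add [phyt,cjamf,rjvp] -> 7 lines: ypg zdx phyt cjamf rjvp cscbf bph
Hunk 3: at line 4 remove [rjvp] add [mejrf] -> 7 lines: ypg zdx phyt cjamf mejrf cscbf bph
Final line count: 7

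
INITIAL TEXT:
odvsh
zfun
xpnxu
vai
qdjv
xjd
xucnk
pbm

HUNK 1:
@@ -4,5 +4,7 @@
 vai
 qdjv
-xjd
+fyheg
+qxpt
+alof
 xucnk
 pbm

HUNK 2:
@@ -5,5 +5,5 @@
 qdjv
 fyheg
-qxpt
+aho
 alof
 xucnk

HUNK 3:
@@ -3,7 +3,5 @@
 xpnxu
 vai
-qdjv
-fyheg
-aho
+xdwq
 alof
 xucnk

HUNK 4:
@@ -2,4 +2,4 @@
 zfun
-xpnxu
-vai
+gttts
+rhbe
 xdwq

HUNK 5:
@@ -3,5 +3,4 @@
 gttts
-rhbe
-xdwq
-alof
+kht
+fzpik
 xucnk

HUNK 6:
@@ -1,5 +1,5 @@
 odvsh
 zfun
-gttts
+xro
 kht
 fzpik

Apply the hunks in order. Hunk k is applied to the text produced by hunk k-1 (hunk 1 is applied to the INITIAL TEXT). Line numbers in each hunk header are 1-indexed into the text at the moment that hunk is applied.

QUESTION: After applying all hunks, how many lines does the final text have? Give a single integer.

Answer: 7

Derivation:
Hunk 1: at line 4 remove [xjd] add [fyheg,qxpt,alof] -> 10 lines: odvsh zfun xpnxu vai qdjv fyheg qxpt alof xucnk pbm
Hunk 2: at line 5 remove [qxpt] add [aho] -> 10 lines: odvsh zfun xpnxu vai qdjv fyheg aho alof xucnk pbm
Hunk 3: at line 3 remove [qdjv,fyheg,aho] add [xdwq] -> 8 lines: odvsh zfun xpnxu vai xdwq alof xucnk pbm
Hunk 4: at line 2 remove [xpnxu,vai] add [gttts,rhbe] -> 8 lines: odvsh zfun gttts rhbe xdwq alof xucnk pbm
Hunk 5: at line 3 remove [rhbe,xdwq,alof] add [kht,fzpik] -> 7 lines: odvsh zfun gttts kht fzpik xucnk pbm
Hunk 6: at line 1 remove [gttts] add [xro] -> 7 lines: odvsh zfun xro kht fzpik xucnk pbm
Final line count: 7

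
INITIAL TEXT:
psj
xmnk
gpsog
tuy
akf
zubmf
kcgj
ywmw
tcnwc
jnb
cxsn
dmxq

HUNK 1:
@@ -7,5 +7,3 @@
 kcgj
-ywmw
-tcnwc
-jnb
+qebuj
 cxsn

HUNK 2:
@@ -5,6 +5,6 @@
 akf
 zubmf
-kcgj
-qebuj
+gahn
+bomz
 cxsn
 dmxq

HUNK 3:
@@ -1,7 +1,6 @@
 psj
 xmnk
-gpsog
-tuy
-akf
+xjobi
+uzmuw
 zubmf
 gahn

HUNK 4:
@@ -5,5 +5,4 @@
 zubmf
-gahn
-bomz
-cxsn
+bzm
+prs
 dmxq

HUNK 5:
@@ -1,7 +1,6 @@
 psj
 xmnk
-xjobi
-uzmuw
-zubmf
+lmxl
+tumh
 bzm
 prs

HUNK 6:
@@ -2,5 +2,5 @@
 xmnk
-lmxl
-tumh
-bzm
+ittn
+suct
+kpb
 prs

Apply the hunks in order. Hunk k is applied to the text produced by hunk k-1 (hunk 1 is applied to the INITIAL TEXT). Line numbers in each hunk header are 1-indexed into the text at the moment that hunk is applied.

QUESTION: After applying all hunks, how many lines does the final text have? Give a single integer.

Answer: 7

Derivation:
Hunk 1: at line 7 remove [ywmw,tcnwc,jnb] add [qebuj] -> 10 lines: psj xmnk gpsog tuy akf zubmf kcgj qebuj cxsn dmxq
Hunk 2: at line 5 remove [kcgj,qebuj] add [gahn,bomz] -> 10 lines: psj xmnk gpsog tuy akf zubmf gahn bomz cxsn dmxq
Hunk 3: at line 1 remove [gpsog,tuy,akf] add [xjobi,uzmuw] -> 9 lines: psj xmnk xjobi uzmuw zubmf gahn bomz cxsn dmxq
Hunk 4: at line 5 remove [gahn,bomz,cxsn] add [bzm,prs] -> 8 lines: psj xmnk xjobi uzmuw zubmf bzm prs dmxq
Hunk 5: at line 1 remove [xjobi,uzmuw,zubmf] add [lmxl,tumh] -> 7 lines: psj xmnk lmxl tumh bzm prs dmxq
Hunk 6: at line 2 remove [lmxl,tumh,bzm] add [ittn,suct,kpb] -> 7 lines: psj xmnk ittn suct kpb prs dmxq
Final line count: 7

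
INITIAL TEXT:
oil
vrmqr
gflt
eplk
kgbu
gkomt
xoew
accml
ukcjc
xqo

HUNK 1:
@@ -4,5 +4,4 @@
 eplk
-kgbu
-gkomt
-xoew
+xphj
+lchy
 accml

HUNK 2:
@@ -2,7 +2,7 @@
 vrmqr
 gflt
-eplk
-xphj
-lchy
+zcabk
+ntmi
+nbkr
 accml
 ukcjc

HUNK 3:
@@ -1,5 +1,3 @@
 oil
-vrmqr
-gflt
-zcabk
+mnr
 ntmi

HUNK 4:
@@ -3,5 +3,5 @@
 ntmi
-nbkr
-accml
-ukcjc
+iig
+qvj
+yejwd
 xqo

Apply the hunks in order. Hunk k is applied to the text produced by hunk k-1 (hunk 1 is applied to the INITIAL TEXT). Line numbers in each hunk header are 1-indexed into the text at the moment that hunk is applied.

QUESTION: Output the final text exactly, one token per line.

Answer: oil
mnr
ntmi
iig
qvj
yejwd
xqo

Derivation:
Hunk 1: at line 4 remove [kgbu,gkomt,xoew] add [xphj,lchy] -> 9 lines: oil vrmqr gflt eplk xphj lchy accml ukcjc xqo
Hunk 2: at line 2 remove [eplk,xphj,lchy] add [zcabk,ntmi,nbkr] -> 9 lines: oil vrmqr gflt zcabk ntmi nbkr accml ukcjc xqo
Hunk 3: at line 1 remove [vrmqr,gflt,zcabk] add [mnr] -> 7 lines: oil mnr ntmi nbkr accml ukcjc xqo
Hunk 4: at line 3 remove [nbkr,accml,ukcjc] add [iig,qvj,yejwd] -> 7 lines: oil mnr ntmi iig qvj yejwd xqo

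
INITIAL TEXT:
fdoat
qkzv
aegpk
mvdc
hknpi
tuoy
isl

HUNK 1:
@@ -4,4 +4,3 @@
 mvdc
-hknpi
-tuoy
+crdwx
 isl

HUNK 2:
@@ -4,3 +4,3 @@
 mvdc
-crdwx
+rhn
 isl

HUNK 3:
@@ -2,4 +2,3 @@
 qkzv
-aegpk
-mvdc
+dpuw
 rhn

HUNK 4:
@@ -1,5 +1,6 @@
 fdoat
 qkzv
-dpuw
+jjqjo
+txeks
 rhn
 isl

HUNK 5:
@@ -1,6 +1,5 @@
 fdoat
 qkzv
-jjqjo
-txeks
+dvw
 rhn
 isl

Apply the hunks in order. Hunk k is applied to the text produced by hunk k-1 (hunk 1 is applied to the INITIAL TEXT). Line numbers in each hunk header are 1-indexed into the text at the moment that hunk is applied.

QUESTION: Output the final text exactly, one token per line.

Hunk 1: at line 4 remove [hknpi,tuoy] add [crdwx] -> 6 lines: fdoat qkzv aegpk mvdc crdwx isl
Hunk 2: at line 4 remove [crdwx] add [rhn] -> 6 lines: fdoat qkzv aegpk mvdc rhn isl
Hunk 3: at line 2 remove [aegpk,mvdc] add [dpuw] -> 5 lines: fdoat qkzv dpuw rhn isl
Hunk 4: at line 1 remove [dpuw] add [jjqjo,txeks] -> 6 lines: fdoat qkzv jjqjo txeks rhn isl
Hunk 5: at line 1 remove [jjqjo,txeks] add [dvw] -> 5 lines: fdoat qkzv dvw rhn isl

Answer: fdoat
qkzv
dvw
rhn
isl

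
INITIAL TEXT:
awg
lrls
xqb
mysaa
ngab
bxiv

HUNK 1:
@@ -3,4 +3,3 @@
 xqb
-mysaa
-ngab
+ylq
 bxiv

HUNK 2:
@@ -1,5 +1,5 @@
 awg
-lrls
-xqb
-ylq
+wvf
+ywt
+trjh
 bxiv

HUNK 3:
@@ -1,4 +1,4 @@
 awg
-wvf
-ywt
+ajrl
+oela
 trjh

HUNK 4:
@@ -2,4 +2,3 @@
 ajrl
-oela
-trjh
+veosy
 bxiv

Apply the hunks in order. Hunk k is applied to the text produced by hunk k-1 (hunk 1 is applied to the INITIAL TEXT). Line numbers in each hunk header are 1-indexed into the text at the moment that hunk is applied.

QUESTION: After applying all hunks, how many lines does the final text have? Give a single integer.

Answer: 4

Derivation:
Hunk 1: at line 3 remove [mysaa,ngab] add [ylq] -> 5 lines: awg lrls xqb ylq bxiv
Hunk 2: at line 1 remove [lrls,xqb,ylq] add [wvf,ywt,trjh] -> 5 lines: awg wvf ywt trjh bxiv
Hunk 3: at line 1 remove [wvf,ywt] add [ajrl,oela] -> 5 lines: awg ajrl oela trjh bxiv
Hunk 4: at line 2 remove [oela,trjh] add [veosy] -> 4 lines: awg ajrl veosy bxiv
Final line count: 4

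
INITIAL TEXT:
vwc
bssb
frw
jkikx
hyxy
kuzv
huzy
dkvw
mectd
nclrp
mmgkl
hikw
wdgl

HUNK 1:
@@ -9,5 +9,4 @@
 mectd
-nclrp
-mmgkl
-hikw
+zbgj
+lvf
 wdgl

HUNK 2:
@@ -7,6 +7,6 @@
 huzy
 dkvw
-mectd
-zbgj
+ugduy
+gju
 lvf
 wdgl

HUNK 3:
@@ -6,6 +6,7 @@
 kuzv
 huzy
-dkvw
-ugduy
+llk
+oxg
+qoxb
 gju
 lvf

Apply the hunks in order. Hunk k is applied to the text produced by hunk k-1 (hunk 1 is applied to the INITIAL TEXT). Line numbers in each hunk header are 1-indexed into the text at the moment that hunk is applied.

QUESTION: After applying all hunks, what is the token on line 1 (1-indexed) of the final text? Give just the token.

Answer: vwc

Derivation:
Hunk 1: at line 9 remove [nclrp,mmgkl,hikw] add [zbgj,lvf] -> 12 lines: vwc bssb frw jkikx hyxy kuzv huzy dkvw mectd zbgj lvf wdgl
Hunk 2: at line 7 remove [mectd,zbgj] add [ugduy,gju] -> 12 lines: vwc bssb frw jkikx hyxy kuzv huzy dkvw ugduy gju lvf wdgl
Hunk 3: at line 6 remove [dkvw,ugduy] add [llk,oxg,qoxb] -> 13 lines: vwc bssb frw jkikx hyxy kuzv huzy llk oxg qoxb gju lvf wdgl
Final line 1: vwc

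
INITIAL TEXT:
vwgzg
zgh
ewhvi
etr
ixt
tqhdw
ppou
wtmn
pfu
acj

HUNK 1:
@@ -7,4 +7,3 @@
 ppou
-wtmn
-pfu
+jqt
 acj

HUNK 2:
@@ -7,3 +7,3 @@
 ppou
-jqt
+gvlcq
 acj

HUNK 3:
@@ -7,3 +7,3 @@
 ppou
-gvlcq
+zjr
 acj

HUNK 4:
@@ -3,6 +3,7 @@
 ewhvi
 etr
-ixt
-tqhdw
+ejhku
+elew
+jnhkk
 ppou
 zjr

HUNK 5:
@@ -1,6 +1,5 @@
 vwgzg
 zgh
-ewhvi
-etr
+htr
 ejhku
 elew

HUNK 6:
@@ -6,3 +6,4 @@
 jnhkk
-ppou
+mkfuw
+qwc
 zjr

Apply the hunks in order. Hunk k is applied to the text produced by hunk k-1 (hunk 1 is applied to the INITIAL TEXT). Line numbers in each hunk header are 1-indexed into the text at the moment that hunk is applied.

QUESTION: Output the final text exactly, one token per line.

Answer: vwgzg
zgh
htr
ejhku
elew
jnhkk
mkfuw
qwc
zjr
acj

Derivation:
Hunk 1: at line 7 remove [wtmn,pfu] add [jqt] -> 9 lines: vwgzg zgh ewhvi etr ixt tqhdw ppou jqt acj
Hunk 2: at line 7 remove [jqt] add [gvlcq] -> 9 lines: vwgzg zgh ewhvi etr ixt tqhdw ppou gvlcq acj
Hunk 3: at line 7 remove [gvlcq] add [zjr] -> 9 lines: vwgzg zgh ewhvi etr ixt tqhdw ppou zjr acj
Hunk 4: at line 3 remove [ixt,tqhdw] add [ejhku,elew,jnhkk] -> 10 lines: vwgzg zgh ewhvi etr ejhku elew jnhkk ppou zjr acj
Hunk 5: at line 1 remove [ewhvi,etr] add [htr] -> 9 lines: vwgzg zgh htr ejhku elew jnhkk ppou zjr acj
Hunk 6: at line 6 remove [ppou] add [mkfuw,qwc] -> 10 lines: vwgzg zgh htr ejhku elew jnhkk mkfuw qwc zjr acj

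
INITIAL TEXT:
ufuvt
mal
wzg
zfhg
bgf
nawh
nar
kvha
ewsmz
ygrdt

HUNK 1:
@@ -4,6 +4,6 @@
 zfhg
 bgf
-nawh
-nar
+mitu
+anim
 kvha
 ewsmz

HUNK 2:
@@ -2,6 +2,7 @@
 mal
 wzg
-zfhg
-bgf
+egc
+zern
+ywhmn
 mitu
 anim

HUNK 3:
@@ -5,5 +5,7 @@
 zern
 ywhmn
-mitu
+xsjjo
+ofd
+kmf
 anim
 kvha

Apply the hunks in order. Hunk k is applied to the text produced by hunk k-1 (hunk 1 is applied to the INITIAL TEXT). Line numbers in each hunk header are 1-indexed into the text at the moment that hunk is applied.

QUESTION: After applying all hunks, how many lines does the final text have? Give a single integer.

Answer: 13

Derivation:
Hunk 1: at line 4 remove [nawh,nar] add [mitu,anim] -> 10 lines: ufuvt mal wzg zfhg bgf mitu anim kvha ewsmz ygrdt
Hunk 2: at line 2 remove [zfhg,bgf] add [egc,zern,ywhmn] -> 11 lines: ufuvt mal wzg egc zern ywhmn mitu anim kvha ewsmz ygrdt
Hunk 3: at line 5 remove [mitu] add [xsjjo,ofd,kmf] -> 13 lines: ufuvt mal wzg egc zern ywhmn xsjjo ofd kmf anim kvha ewsmz ygrdt
Final line count: 13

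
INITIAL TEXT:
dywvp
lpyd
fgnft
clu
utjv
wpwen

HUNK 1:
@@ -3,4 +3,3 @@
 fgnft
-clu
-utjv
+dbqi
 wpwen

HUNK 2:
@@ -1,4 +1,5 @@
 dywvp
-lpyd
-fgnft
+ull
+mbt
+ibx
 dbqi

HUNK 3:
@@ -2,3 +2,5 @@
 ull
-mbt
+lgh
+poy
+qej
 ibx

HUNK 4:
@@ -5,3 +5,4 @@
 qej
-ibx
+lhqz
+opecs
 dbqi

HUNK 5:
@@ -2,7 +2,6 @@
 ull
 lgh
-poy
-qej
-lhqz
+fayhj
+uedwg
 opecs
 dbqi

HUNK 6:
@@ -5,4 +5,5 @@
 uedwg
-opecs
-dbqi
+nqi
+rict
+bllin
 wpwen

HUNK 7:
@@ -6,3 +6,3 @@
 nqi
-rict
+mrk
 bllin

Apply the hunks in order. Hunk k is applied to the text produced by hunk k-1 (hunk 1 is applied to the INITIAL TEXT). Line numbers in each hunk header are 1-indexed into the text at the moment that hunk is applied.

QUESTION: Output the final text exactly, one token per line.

Hunk 1: at line 3 remove [clu,utjv] add [dbqi] -> 5 lines: dywvp lpyd fgnft dbqi wpwen
Hunk 2: at line 1 remove [lpyd,fgnft] add [ull,mbt,ibx] -> 6 lines: dywvp ull mbt ibx dbqi wpwen
Hunk 3: at line 2 remove [mbt] add [lgh,poy,qej] -> 8 lines: dywvp ull lgh poy qej ibx dbqi wpwen
Hunk 4: at line 5 remove [ibx] add [lhqz,opecs] -> 9 lines: dywvp ull lgh poy qej lhqz opecs dbqi wpwen
Hunk 5: at line 2 remove [poy,qej,lhqz] add [fayhj,uedwg] -> 8 lines: dywvp ull lgh fayhj uedwg opecs dbqi wpwen
Hunk 6: at line 5 remove [opecs,dbqi] add [nqi,rict,bllin] -> 9 lines: dywvp ull lgh fayhj uedwg nqi rict bllin wpwen
Hunk 7: at line 6 remove [rict] add [mrk] -> 9 lines: dywvp ull lgh fayhj uedwg nqi mrk bllin wpwen

Answer: dywvp
ull
lgh
fayhj
uedwg
nqi
mrk
bllin
wpwen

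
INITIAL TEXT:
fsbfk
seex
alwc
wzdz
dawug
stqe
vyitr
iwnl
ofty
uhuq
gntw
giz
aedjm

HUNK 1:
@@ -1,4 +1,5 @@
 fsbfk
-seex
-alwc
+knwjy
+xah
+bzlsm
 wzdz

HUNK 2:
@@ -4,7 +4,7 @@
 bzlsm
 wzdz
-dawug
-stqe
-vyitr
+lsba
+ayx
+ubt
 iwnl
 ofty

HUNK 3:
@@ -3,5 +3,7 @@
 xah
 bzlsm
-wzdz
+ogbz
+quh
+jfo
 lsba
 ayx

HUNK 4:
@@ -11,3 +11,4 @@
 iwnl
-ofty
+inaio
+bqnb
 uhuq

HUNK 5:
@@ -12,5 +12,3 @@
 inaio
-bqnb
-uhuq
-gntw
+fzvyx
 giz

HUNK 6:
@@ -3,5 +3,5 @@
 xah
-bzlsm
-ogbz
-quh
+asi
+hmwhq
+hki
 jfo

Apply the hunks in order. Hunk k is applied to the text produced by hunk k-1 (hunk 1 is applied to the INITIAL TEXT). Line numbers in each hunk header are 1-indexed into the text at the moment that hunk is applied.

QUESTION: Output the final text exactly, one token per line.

Answer: fsbfk
knwjy
xah
asi
hmwhq
hki
jfo
lsba
ayx
ubt
iwnl
inaio
fzvyx
giz
aedjm

Derivation:
Hunk 1: at line 1 remove [seex,alwc] add [knwjy,xah,bzlsm] -> 14 lines: fsbfk knwjy xah bzlsm wzdz dawug stqe vyitr iwnl ofty uhuq gntw giz aedjm
Hunk 2: at line 4 remove [dawug,stqe,vyitr] add [lsba,ayx,ubt] -> 14 lines: fsbfk knwjy xah bzlsm wzdz lsba ayx ubt iwnl ofty uhuq gntw giz aedjm
Hunk 3: at line 3 remove [wzdz] add [ogbz,quh,jfo] -> 16 lines: fsbfk knwjy xah bzlsm ogbz quh jfo lsba ayx ubt iwnl ofty uhuq gntw giz aedjm
Hunk 4: at line 11 remove [ofty] add [inaio,bqnb] -> 17 lines: fsbfk knwjy xah bzlsm ogbz quh jfo lsba ayx ubt iwnl inaio bqnb uhuq gntw giz aedjm
Hunk 5: at line 12 remove [bqnb,uhuq,gntw] add [fzvyx] -> 15 lines: fsbfk knwjy xah bzlsm ogbz quh jfo lsba ayx ubt iwnl inaio fzvyx giz aedjm
Hunk 6: at line 3 remove [bzlsm,ogbz,quh] add [asi,hmwhq,hki] -> 15 lines: fsbfk knwjy xah asi hmwhq hki jfo lsba ayx ubt iwnl inaio fzvyx giz aedjm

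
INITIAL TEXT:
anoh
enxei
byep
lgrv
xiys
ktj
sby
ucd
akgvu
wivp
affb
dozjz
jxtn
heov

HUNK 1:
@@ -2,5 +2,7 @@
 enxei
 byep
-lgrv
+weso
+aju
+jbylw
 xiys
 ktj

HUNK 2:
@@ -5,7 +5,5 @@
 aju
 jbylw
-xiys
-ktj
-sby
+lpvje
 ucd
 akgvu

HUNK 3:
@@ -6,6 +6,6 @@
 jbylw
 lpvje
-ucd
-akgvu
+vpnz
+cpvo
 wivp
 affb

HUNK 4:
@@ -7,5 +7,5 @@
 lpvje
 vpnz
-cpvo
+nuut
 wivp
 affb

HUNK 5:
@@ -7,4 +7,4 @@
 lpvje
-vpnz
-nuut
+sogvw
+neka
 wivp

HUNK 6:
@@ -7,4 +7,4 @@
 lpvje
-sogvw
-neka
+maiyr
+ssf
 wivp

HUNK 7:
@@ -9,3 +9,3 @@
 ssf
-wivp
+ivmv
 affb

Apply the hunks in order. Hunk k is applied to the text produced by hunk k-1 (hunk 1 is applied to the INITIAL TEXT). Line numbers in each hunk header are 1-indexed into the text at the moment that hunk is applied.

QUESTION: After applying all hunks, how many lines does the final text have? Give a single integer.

Hunk 1: at line 2 remove [lgrv] add [weso,aju,jbylw] -> 16 lines: anoh enxei byep weso aju jbylw xiys ktj sby ucd akgvu wivp affb dozjz jxtn heov
Hunk 2: at line 5 remove [xiys,ktj,sby] add [lpvje] -> 14 lines: anoh enxei byep weso aju jbylw lpvje ucd akgvu wivp affb dozjz jxtn heov
Hunk 3: at line 6 remove [ucd,akgvu] add [vpnz,cpvo] -> 14 lines: anoh enxei byep weso aju jbylw lpvje vpnz cpvo wivp affb dozjz jxtn heov
Hunk 4: at line 7 remove [cpvo] add [nuut] -> 14 lines: anoh enxei byep weso aju jbylw lpvje vpnz nuut wivp affb dozjz jxtn heov
Hunk 5: at line 7 remove [vpnz,nuut] add [sogvw,neka] -> 14 lines: anoh enxei byep weso aju jbylw lpvje sogvw neka wivp affb dozjz jxtn heov
Hunk 6: at line 7 remove [sogvw,neka] add [maiyr,ssf] -> 14 lines: anoh enxei byep weso aju jbylw lpvje maiyr ssf wivp affb dozjz jxtn heov
Hunk 7: at line 9 remove [wivp] add [ivmv] -> 14 lines: anoh enxei byep weso aju jbylw lpvje maiyr ssf ivmv affb dozjz jxtn heov
Final line count: 14

Answer: 14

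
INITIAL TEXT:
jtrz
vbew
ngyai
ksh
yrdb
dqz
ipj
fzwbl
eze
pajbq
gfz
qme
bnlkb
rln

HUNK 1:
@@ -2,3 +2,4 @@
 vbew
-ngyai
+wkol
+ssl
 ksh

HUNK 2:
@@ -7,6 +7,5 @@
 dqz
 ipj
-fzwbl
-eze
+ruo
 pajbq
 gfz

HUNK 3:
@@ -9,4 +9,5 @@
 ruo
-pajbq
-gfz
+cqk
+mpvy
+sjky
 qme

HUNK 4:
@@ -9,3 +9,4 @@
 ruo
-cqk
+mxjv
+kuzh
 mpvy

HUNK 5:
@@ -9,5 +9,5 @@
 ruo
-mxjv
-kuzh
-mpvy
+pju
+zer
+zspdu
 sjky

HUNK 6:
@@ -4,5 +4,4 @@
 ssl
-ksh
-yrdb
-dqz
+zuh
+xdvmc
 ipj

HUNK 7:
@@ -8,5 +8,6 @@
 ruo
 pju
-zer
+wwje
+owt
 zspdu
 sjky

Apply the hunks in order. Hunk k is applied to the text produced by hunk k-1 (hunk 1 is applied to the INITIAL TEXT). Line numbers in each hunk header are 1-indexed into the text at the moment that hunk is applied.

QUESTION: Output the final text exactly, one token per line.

Hunk 1: at line 2 remove [ngyai] add [wkol,ssl] -> 15 lines: jtrz vbew wkol ssl ksh yrdb dqz ipj fzwbl eze pajbq gfz qme bnlkb rln
Hunk 2: at line 7 remove [fzwbl,eze] add [ruo] -> 14 lines: jtrz vbew wkol ssl ksh yrdb dqz ipj ruo pajbq gfz qme bnlkb rln
Hunk 3: at line 9 remove [pajbq,gfz] add [cqk,mpvy,sjky] -> 15 lines: jtrz vbew wkol ssl ksh yrdb dqz ipj ruo cqk mpvy sjky qme bnlkb rln
Hunk 4: at line 9 remove [cqk] add [mxjv,kuzh] -> 16 lines: jtrz vbew wkol ssl ksh yrdb dqz ipj ruo mxjv kuzh mpvy sjky qme bnlkb rln
Hunk 5: at line 9 remove [mxjv,kuzh,mpvy] add [pju,zer,zspdu] -> 16 lines: jtrz vbew wkol ssl ksh yrdb dqz ipj ruo pju zer zspdu sjky qme bnlkb rln
Hunk 6: at line 4 remove [ksh,yrdb,dqz] add [zuh,xdvmc] -> 15 lines: jtrz vbew wkol ssl zuh xdvmc ipj ruo pju zer zspdu sjky qme bnlkb rln
Hunk 7: at line 8 remove [zer] add [wwje,owt] -> 16 lines: jtrz vbew wkol ssl zuh xdvmc ipj ruo pju wwje owt zspdu sjky qme bnlkb rln

Answer: jtrz
vbew
wkol
ssl
zuh
xdvmc
ipj
ruo
pju
wwje
owt
zspdu
sjky
qme
bnlkb
rln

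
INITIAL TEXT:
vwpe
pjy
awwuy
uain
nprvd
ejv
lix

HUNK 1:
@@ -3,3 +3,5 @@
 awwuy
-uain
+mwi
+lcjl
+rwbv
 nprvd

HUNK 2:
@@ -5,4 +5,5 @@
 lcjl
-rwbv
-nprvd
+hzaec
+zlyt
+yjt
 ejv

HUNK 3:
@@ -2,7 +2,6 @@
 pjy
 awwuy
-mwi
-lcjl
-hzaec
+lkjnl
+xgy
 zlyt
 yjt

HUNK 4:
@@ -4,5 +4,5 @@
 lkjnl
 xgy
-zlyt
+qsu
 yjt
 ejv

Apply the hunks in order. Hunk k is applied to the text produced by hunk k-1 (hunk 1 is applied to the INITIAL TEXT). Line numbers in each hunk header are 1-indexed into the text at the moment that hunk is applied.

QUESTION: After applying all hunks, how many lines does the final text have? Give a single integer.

Answer: 9

Derivation:
Hunk 1: at line 3 remove [uain] add [mwi,lcjl,rwbv] -> 9 lines: vwpe pjy awwuy mwi lcjl rwbv nprvd ejv lix
Hunk 2: at line 5 remove [rwbv,nprvd] add [hzaec,zlyt,yjt] -> 10 lines: vwpe pjy awwuy mwi lcjl hzaec zlyt yjt ejv lix
Hunk 3: at line 2 remove [mwi,lcjl,hzaec] add [lkjnl,xgy] -> 9 lines: vwpe pjy awwuy lkjnl xgy zlyt yjt ejv lix
Hunk 4: at line 4 remove [zlyt] add [qsu] -> 9 lines: vwpe pjy awwuy lkjnl xgy qsu yjt ejv lix
Final line count: 9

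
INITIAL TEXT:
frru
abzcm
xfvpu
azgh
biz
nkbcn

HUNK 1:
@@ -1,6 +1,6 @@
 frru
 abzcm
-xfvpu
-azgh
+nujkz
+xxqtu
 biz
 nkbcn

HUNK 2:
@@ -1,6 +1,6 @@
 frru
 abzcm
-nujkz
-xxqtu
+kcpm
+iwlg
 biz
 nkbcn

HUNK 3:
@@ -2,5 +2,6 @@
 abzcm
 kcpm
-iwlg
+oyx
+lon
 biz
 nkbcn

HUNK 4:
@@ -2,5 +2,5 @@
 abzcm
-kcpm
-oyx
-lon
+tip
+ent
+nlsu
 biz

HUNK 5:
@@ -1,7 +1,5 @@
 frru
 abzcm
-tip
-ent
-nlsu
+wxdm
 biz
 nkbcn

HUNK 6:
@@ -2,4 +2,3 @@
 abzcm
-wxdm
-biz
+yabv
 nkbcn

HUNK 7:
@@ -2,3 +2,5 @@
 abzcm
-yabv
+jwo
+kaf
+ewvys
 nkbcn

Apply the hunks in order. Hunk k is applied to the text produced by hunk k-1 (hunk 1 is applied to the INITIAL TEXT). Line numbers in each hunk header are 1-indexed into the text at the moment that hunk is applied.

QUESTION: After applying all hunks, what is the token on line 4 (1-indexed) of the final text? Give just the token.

Hunk 1: at line 1 remove [xfvpu,azgh] add [nujkz,xxqtu] -> 6 lines: frru abzcm nujkz xxqtu biz nkbcn
Hunk 2: at line 1 remove [nujkz,xxqtu] add [kcpm,iwlg] -> 6 lines: frru abzcm kcpm iwlg biz nkbcn
Hunk 3: at line 2 remove [iwlg] add [oyx,lon] -> 7 lines: frru abzcm kcpm oyx lon biz nkbcn
Hunk 4: at line 2 remove [kcpm,oyx,lon] add [tip,ent,nlsu] -> 7 lines: frru abzcm tip ent nlsu biz nkbcn
Hunk 5: at line 1 remove [tip,ent,nlsu] add [wxdm] -> 5 lines: frru abzcm wxdm biz nkbcn
Hunk 6: at line 2 remove [wxdm,biz] add [yabv] -> 4 lines: frru abzcm yabv nkbcn
Hunk 7: at line 2 remove [yabv] add [jwo,kaf,ewvys] -> 6 lines: frru abzcm jwo kaf ewvys nkbcn
Final line 4: kaf

Answer: kaf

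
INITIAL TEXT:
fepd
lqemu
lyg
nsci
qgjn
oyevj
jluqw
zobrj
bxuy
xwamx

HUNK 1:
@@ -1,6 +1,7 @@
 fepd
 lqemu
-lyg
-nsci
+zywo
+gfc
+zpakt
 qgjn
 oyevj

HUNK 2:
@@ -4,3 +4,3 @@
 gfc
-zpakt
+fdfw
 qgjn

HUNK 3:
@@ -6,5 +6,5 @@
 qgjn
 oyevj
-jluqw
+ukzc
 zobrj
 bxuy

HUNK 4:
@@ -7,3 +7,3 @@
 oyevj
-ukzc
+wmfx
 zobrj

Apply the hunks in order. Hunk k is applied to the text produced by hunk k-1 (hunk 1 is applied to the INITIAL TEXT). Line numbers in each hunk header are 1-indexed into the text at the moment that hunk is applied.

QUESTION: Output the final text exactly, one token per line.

Answer: fepd
lqemu
zywo
gfc
fdfw
qgjn
oyevj
wmfx
zobrj
bxuy
xwamx

Derivation:
Hunk 1: at line 1 remove [lyg,nsci] add [zywo,gfc,zpakt] -> 11 lines: fepd lqemu zywo gfc zpakt qgjn oyevj jluqw zobrj bxuy xwamx
Hunk 2: at line 4 remove [zpakt] add [fdfw] -> 11 lines: fepd lqemu zywo gfc fdfw qgjn oyevj jluqw zobrj bxuy xwamx
Hunk 3: at line 6 remove [jluqw] add [ukzc] -> 11 lines: fepd lqemu zywo gfc fdfw qgjn oyevj ukzc zobrj bxuy xwamx
Hunk 4: at line 7 remove [ukzc] add [wmfx] -> 11 lines: fepd lqemu zywo gfc fdfw qgjn oyevj wmfx zobrj bxuy xwamx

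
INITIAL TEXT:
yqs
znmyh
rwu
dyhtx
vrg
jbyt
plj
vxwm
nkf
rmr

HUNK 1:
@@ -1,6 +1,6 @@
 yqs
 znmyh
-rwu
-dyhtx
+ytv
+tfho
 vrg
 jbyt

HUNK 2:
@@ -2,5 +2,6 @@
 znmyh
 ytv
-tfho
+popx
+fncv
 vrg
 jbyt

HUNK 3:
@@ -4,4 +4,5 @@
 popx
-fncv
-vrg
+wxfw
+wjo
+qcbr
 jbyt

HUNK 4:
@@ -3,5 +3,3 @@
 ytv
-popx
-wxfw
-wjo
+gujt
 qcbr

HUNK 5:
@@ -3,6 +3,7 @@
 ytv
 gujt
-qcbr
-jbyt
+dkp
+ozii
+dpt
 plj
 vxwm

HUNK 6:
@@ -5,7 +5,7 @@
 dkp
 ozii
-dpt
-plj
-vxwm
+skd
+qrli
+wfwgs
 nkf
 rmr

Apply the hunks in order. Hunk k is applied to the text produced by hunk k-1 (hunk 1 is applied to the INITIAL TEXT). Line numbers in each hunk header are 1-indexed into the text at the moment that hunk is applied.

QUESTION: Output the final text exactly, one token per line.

Hunk 1: at line 1 remove [rwu,dyhtx] add [ytv,tfho] -> 10 lines: yqs znmyh ytv tfho vrg jbyt plj vxwm nkf rmr
Hunk 2: at line 2 remove [tfho] add [popx,fncv] -> 11 lines: yqs znmyh ytv popx fncv vrg jbyt plj vxwm nkf rmr
Hunk 3: at line 4 remove [fncv,vrg] add [wxfw,wjo,qcbr] -> 12 lines: yqs znmyh ytv popx wxfw wjo qcbr jbyt plj vxwm nkf rmr
Hunk 4: at line 3 remove [popx,wxfw,wjo] add [gujt] -> 10 lines: yqs znmyh ytv gujt qcbr jbyt plj vxwm nkf rmr
Hunk 5: at line 3 remove [qcbr,jbyt] add [dkp,ozii,dpt] -> 11 lines: yqs znmyh ytv gujt dkp ozii dpt plj vxwm nkf rmr
Hunk 6: at line 5 remove [dpt,plj,vxwm] add [skd,qrli,wfwgs] -> 11 lines: yqs znmyh ytv gujt dkp ozii skd qrli wfwgs nkf rmr

Answer: yqs
znmyh
ytv
gujt
dkp
ozii
skd
qrli
wfwgs
nkf
rmr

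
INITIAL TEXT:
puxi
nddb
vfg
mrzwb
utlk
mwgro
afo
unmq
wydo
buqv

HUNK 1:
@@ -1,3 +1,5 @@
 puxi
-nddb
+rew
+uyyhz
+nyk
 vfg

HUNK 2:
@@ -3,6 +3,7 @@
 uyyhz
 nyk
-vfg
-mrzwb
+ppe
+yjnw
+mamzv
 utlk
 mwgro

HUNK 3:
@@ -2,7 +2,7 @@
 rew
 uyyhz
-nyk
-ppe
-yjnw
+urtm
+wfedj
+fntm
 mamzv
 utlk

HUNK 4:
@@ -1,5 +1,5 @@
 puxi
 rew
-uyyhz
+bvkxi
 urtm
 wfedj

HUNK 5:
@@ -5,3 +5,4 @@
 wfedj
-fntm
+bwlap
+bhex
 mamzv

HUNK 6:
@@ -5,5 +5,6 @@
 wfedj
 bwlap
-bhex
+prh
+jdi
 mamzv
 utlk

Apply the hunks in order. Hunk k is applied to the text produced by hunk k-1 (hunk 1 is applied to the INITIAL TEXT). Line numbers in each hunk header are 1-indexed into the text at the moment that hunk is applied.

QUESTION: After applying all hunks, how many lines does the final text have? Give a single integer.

Hunk 1: at line 1 remove [nddb] add [rew,uyyhz,nyk] -> 12 lines: puxi rew uyyhz nyk vfg mrzwb utlk mwgro afo unmq wydo buqv
Hunk 2: at line 3 remove [vfg,mrzwb] add [ppe,yjnw,mamzv] -> 13 lines: puxi rew uyyhz nyk ppe yjnw mamzv utlk mwgro afo unmq wydo buqv
Hunk 3: at line 2 remove [nyk,ppe,yjnw] add [urtm,wfedj,fntm] -> 13 lines: puxi rew uyyhz urtm wfedj fntm mamzv utlk mwgro afo unmq wydo buqv
Hunk 4: at line 1 remove [uyyhz] add [bvkxi] -> 13 lines: puxi rew bvkxi urtm wfedj fntm mamzv utlk mwgro afo unmq wydo buqv
Hunk 5: at line 5 remove [fntm] add [bwlap,bhex] -> 14 lines: puxi rew bvkxi urtm wfedj bwlap bhex mamzv utlk mwgro afo unmq wydo buqv
Hunk 6: at line 5 remove [bhex] add [prh,jdi] -> 15 lines: puxi rew bvkxi urtm wfedj bwlap prh jdi mamzv utlk mwgro afo unmq wydo buqv
Final line count: 15

Answer: 15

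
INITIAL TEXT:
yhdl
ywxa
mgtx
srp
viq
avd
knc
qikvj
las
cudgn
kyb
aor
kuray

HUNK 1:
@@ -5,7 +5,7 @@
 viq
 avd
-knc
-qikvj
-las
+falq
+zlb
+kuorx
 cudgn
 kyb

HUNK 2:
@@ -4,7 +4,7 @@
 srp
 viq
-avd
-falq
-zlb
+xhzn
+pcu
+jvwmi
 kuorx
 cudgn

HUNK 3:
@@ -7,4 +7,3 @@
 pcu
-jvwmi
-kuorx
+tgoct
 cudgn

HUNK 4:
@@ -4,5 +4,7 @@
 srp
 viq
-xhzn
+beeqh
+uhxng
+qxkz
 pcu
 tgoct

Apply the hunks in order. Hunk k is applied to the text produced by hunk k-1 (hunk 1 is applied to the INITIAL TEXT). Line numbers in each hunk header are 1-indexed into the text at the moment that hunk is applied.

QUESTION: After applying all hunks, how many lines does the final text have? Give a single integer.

Answer: 14

Derivation:
Hunk 1: at line 5 remove [knc,qikvj,las] add [falq,zlb,kuorx] -> 13 lines: yhdl ywxa mgtx srp viq avd falq zlb kuorx cudgn kyb aor kuray
Hunk 2: at line 4 remove [avd,falq,zlb] add [xhzn,pcu,jvwmi] -> 13 lines: yhdl ywxa mgtx srp viq xhzn pcu jvwmi kuorx cudgn kyb aor kuray
Hunk 3: at line 7 remove [jvwmi,kuorx] add [tgoct] -> 12 lines: yhdl ywxa mgtx srp viq xhzn pcu tgoct cudgn kyb aor kuray
Hunk 4: at line 4 remove [xhzn] add [beeqh,uhxng,qxkz] -> 14 lines: yhdl ywxa mgtx srp viq beeqh uhxng qxkz pcu tgoct cudgn kyb aor kuray
Final line count: 14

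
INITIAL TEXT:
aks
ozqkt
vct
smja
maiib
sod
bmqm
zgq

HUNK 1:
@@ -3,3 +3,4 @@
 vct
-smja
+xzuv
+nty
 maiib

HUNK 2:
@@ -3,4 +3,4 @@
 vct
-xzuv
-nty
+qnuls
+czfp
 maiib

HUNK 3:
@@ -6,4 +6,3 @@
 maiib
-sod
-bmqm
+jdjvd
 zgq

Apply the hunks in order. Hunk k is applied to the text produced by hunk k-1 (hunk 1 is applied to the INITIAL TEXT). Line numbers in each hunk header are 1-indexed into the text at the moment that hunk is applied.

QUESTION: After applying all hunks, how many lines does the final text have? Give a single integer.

Answer: 8

Derivation:
Hunk 1: at line 3 remove [smja] add [xzuv,nty] -> 9 lines: aks ozqkt vct xzuv nty maiib sod bmqm zgq
Hunk 2: at line 3 remove [xzuv,nty] add [qnuls,czfp] -> 9 lines: aks ozqkt vct qnuls czfp maiib sod bmqm zgq
Hunk 3: at line 6 remove [sod,bmqm] add [jdjvd] -> 8 lines: aks ozqkt vct qnuls czfp maiib jdjvd zgq
Final line count: 8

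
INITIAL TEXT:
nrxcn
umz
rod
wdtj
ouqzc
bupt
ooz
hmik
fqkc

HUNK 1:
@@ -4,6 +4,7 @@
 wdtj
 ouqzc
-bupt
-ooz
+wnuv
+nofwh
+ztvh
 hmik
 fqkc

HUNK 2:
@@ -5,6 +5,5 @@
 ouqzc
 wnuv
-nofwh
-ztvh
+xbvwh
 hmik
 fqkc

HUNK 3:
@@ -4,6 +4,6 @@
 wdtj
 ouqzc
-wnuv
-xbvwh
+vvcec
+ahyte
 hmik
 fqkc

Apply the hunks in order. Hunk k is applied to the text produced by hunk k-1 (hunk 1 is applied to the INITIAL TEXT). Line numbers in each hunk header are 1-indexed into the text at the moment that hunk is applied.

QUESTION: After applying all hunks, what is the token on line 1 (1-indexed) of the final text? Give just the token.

Answer: nrxcn

Derivation:
Hunk 1: at line 4 remove [bupt,ooz] add [wnuv,nofwh,ztvh] -> 10 lines: nrxcn umz rod wdtj ouqzc wnuv nofwh ztvh hmik fqkc
Hunk 2: at line 5 remove [nofwh,ztvh] add [xbvwh] -> 9 lines: nrxcn umz rod wdtj ouqzc wnuv xbvwh hmik fqkc
Hunk 3: at line 4 remove [wnuv,xbvwh] add [vvcec,ahyte] -> 9 lines: nrxcn umz rod wdtj ouqzc vvcec ahyte hmik fqkc
Final line 1: nrxcn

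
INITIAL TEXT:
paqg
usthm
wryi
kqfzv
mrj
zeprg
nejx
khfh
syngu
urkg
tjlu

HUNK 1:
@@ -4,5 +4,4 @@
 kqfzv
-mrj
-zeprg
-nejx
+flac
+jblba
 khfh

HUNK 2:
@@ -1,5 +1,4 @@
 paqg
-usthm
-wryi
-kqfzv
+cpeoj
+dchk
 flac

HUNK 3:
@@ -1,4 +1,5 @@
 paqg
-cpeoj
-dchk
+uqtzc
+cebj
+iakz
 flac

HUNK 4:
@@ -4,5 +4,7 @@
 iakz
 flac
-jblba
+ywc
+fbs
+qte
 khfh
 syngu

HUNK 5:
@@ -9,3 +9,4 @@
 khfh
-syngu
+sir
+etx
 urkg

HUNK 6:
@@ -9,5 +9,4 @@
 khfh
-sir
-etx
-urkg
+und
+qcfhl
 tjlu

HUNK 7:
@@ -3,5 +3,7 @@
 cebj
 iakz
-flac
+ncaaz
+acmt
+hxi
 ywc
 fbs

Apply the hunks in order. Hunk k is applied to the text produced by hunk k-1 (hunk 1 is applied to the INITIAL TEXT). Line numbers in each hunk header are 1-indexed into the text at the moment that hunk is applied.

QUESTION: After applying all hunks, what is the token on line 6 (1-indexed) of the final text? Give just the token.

Hunk 1: at line 4 remove [mrj,zeprg,nejx] add [flac,jblba] -> 10 lines: paqg usthm wryi kqfzv flac jblba khfh syngu urkg tjlu
Hunk 2: at line 1 remove [usthm,wryi,kqfzv] add [cpeoj,dchk] -> 9 lines: paqg cpeoj dchk flac jblba khfh syngu urkg tjlu
Hunk 3: at line 1 remove [cpeoj,dchk] add [uqtzc,cebj,iakz] -> 10 lines: paqg uqtzc cebj iakz flac jblba khfh syngu urkg tjlu
Hunk 4: at line 4 remove [jblba] add [ywc,fbs,qte] -> 12 lines: paqg uqtzc cebj iakz flac ywc fbs qte khfh syngu urkg tjlu
Hunk 5: at line 9 remove [syngu] add [sir,etx] -> 13 lines: paqg uqtzc cebj iakz flac ywc fbs qte khfh sir etx urkg tjlu
Hunk 6: at line 9 remove [sir,etx,urkg] add [und,qcfhl] -> 12 lines: paqg uqtzc cebj iakz flac ywc fbs qte khfh und qcfhl tjlu
Hunk 7: at line 3 remove [flac] add [ncaaz,acmt,hxi] -> 14 lines: paqg uqtzc cebj iakz ncaaz acmt hxi ywc fbs qte khfh und qcfhl tjlu
Final line 6: acmt

Answer: acmt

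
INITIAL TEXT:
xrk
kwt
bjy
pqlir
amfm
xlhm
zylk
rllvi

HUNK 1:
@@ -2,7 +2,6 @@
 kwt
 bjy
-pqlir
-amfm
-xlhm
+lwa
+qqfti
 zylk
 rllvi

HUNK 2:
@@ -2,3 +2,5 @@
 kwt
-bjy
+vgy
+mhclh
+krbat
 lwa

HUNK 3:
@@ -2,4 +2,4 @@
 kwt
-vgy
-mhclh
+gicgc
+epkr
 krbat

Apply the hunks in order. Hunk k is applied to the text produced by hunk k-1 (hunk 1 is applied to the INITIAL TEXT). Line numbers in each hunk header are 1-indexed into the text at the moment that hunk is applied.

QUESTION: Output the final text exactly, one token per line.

Answer: xrk
kwt
gicgc
epkr
krbat
lwa
qqfti
zylk
rllvi

Derivation:
Hunk 1: at line 2 remove [pqlir,amfm,xlhm] add [lwa,qqfti] -> 7 lines: xrk kwt bjy lwa qqfti zylk rllvi
Hunk 2: at line 2 remove [bjy] add [vgy,mhclh,krbat] -> 9 lines: xrk kwt vgy mhclh krbat lwa qqfti zylk rllvi
Hunk 3: at line 2 remove [vgy,mhclh] add [gicgc,epkr] -> 9 lines: xrk kwt gicgc epkr krbat lwa qqfti zylk rllvi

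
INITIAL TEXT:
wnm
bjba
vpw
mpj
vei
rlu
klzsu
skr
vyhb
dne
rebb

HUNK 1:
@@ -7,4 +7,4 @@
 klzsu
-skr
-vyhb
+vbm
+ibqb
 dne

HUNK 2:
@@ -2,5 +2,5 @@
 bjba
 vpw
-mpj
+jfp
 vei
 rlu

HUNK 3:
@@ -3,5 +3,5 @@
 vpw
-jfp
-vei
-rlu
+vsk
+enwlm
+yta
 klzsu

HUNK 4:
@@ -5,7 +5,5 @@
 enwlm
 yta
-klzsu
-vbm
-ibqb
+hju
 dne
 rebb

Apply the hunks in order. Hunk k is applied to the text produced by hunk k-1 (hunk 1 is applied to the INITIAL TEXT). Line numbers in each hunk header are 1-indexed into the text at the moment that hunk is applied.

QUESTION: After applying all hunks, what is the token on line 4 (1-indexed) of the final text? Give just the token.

Hunk 1: at line 7 remove [skr,vyhb] add [vbm,ibqb] -> 11 lines: wnm bjba vpw mpj vei rlu klzsu vbm ibqb dne rebb
Hunk 2: at line 2 remove [mpj] add [jfp] -> 11 lines: wnm bjba vpw jfp vei rlu klzsu vbm ibqb dne rebb
Hunk 3: at line 3 remove [jfp,vei,rlu] add [vsk,enwlm,yta] -> 11 lines: wnm bjba vpw vsk enwlm yta klzsu vbm ibqb dne rebb
Hunk 4: at line 5 remove [klzsu,vbm,ibqb] add [hju] -> 9 lines: wnm bjba vpw vsk enwlm yta hju dne rebb
Final line 4: vsk

Answer: vsk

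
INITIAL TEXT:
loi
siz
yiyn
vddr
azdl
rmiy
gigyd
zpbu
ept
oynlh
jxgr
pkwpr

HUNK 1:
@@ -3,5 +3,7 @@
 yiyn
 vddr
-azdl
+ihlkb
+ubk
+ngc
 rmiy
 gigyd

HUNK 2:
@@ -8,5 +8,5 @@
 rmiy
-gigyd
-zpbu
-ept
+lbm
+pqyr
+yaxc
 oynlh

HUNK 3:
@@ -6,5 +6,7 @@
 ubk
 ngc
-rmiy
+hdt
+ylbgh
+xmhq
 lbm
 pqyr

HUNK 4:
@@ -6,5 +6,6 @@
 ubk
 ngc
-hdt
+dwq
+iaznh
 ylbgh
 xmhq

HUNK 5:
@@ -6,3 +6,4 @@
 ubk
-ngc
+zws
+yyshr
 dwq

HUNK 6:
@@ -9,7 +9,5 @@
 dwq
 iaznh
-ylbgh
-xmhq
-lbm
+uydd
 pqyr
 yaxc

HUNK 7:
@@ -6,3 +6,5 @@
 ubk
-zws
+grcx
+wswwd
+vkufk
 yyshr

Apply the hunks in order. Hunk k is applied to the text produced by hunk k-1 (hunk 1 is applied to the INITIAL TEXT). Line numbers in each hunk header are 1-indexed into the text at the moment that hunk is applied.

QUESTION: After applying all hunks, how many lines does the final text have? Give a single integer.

Answer: 18

Derivation:
Hunk 1: at line 3 remove [azdl] add [ihlkb,ubk,ngc] -> 14 lines: loi siz yiyn vddr ihlkb ubk ngc rmiy gigyd zpbu ept oynlh jxgr pkwpr
Hunk 2: at line 8 remove [gigyd,zpbu,ept] add [lbm,pqyr,yaxc] -> 14 lines: loi siz yiyn vddr ihlkb ubk ngc rmiy lbm pqyr yaxc oynlh jxgr pkwpr
Hunk 3: at line 6 remove [rmiy] add [hdt,ylbgh,xmhq] -> 16 lines: loi siz yiyn vddr ihlkb ubk ngc hdt ylbgh xmhq lbm pqyr yaxc oynlh jxgr pkwpr
Hunk 4: at line 6 remove [hdt] add [dwq,iaznh] -> 17 lines: loi siz yiyn vddr ihlkb ubk ngc dwq iaznh ylbgh xmhq lbm pqyr yaxc oynlh jxgr pkwpr
Hunk 5: at line 6 remove [ngc] add [zws,yyshr] -> 18 lines: loi siz yiyn vddr ihlkb ubk zws yyshr dwq iaznh ylbgh xmhq lbm pqyr yaxc oynlh jxgr pkwpr
Hunk 6: at line 9 remove [ylbgh,xmhq,lbm] add [uydd] -> 16 lines: loi siz yiyn vddr ihlkb ubk zws yyshr dwq iaznh uydd pqyr yaxc oynlh jxgr pkwpr
Hunk 7: at line 6 remove [zws] add [grcx,wswwd,vkufk] -> 18 lines: loi siz yiyn vddr ihlkb ubk grcx wswwd vkufk yyshr dwq iaznh uydd pqyr yaxc oynlh jxgr pkwpr
Final line count: 18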